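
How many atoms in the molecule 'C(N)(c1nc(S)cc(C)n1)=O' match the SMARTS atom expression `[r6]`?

6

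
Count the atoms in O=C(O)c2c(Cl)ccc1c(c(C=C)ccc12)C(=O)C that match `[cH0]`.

6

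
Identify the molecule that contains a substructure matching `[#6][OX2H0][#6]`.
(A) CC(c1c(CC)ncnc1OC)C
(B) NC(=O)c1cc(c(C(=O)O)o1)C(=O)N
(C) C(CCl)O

[#6][OX2H0][#6] describes an aliphatic oxygen bridging two carbons with no H on the oxygen (an ether).
(A) contains a methoxy ether (-OCH3), which satisfies every atom and bond constraint.
(B) has a carboxylic acid group (-C(=O)OH) but the -OH oxygen has H1; the =O is OX1, not OX2.
(C) has a hydroxyl group (-OH) but the oxygen has H1, not H0 bridging two carbons.
So the answer is (A).

A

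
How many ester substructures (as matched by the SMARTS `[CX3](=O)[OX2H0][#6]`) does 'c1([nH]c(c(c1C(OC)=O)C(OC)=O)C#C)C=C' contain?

[CX3](=O)[OX2H0][#6] is the SMARTS for an ester: a carbonyl carbon bonded to an oxygen that is itself bonded to carbon (no H on that O).
The molecule carries 2 separate instances of a methyl-ester group (-C(=O)OCH3) meeting every constraint; each maps to a distinct set of atoms, giving 2 matches.

2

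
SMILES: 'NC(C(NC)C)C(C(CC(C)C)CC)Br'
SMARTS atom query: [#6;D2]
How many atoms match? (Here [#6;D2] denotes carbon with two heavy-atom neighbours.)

The query [#6;D2] means: any carbon bonded to exactly two heavy atoms.
Check the 15 heavy atoms by environment: 5× C (D1) → no; 5× C (D3) → no; 2× C (D2) → match; 1× Br (D1) → no; 1× N (D2) → no; 1× N (D1) → no.
That gives 2 matching atoms.

2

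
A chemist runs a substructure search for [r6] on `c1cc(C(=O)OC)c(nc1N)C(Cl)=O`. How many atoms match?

Check the 14 heavy atoms by environment: 1× n (aromatic, in 6-ring) → match; 5× c (aromatic, in 6-ring) → match; 3× C (acyclic) → no; 3× O (acyclic) → no; 1× Cl (acyclic) → no; 1× N (acyclic) → no.
Summing the matching environments: 1 + 5 = 6 matching atoms.

6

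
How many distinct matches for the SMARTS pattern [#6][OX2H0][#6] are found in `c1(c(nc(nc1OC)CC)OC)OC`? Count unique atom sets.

3

[#6][OX2H0][#6] is the SMARTS for an ether: an aliphatic oxygen bridging two carbons with no H on the oxygen.
The molecule carries 3 separate instances of a methoxy ether (-OCH3) meeting every constraint; each maps to a distinct set of atoms, giving 3 matches.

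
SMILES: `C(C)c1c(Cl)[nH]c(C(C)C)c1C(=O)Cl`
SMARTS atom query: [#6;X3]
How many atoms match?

5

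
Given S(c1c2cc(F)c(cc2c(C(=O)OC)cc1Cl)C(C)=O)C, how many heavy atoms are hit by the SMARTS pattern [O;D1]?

2

Check the 21 heavy atoms by environment: 7× c (aromatic, D3) → no; 3× c (aromatic, D2) → no; 1× S (D2) → no; 3× C (D1) → no; 1× Cl (D1) → no; 1× F (D1) → no; 2× C (D3) → no; 2× O (D1) → match; 1× O (D2) → no.
That gives 2 matching atoms.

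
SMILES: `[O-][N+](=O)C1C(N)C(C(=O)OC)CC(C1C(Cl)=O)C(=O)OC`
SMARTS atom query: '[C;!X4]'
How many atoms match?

3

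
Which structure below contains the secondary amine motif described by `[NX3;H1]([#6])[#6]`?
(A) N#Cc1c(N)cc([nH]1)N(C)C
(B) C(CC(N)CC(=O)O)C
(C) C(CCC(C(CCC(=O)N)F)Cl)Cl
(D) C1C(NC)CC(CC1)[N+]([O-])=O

D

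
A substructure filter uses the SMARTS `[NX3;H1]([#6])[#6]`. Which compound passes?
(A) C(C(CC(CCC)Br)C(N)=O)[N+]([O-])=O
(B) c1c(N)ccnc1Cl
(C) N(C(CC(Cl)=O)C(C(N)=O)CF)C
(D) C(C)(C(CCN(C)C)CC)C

C

[NX3;H1]([#6])[#6] describes a trivalent nitrogen with one H, bonded to two carbons (a secondary amine).
(A) has a primary amide (-C(=O)NH2) but the -C(=O)NH2 nitrogen has H2, not H1.
(B) has a primary amino group (-NH2) but the nitrogen has H2 and only one carbon neighbour.
(C) contains an N-methylamino group (-NHCH3), which satisfies every atom and bond constraint.
(D) has a dimethylamino group (-N(CH3)2) but the nitrogen has H0, not H1.
So the answer is (C).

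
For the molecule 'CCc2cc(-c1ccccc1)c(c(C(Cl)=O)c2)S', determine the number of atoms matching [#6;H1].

7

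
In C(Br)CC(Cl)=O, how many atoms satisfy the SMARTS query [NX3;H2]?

The query [NX3;H2] means: aliphatic N with 3 total connections, two of them H — an -NH2 nitrogen (amine or amide).
Check the 6 heavy atoms by environment: 2× C (H2, X4) → no; 1× C (H0, X3) → no; 1× O (H0, X1) → no; 1× Cl (H0, X1) → no; 1× Br (H0, X1) → no.
No environment satisfies the query, so 0 matching atoms.

0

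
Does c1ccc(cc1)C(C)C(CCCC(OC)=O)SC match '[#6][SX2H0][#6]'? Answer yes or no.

Yes

The pattern [#6][SX2H0][#6] describes an aliphatic sulfur bridging two carbons with no H on the sulfur — a thioether.
The molecule carries a methylthio ether (-SCH3), whose atoms satisfy every constraint of the query, so the pattern matches.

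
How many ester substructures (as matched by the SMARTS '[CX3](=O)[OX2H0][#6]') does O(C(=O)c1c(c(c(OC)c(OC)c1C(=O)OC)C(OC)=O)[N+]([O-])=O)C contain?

3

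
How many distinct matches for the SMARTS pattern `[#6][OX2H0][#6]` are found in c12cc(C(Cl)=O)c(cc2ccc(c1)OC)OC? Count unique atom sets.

2

[#6][OX2H0][#6] is the SMARTS for an ether: an aliphatic oxygen bridging two carbons with no H on the oxygen.
The molecule carries 2 separate instances of a methoxy ether (-OCH3) meeting every constraint; each maps to a distinct set of atoms, giving 2 matches.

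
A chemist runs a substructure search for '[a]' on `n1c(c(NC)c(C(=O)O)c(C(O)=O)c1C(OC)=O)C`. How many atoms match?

6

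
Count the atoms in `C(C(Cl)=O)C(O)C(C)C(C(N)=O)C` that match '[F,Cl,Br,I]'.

The query [F,Cl,Br,I] means: comma = OR; matches any of F, Cl, Br, I.
Check the 13 heavy atoms by environment: 8× C → no; 3× O → no; 1× N → no; 1× Cl → match.
That gives 1 matching atom.

1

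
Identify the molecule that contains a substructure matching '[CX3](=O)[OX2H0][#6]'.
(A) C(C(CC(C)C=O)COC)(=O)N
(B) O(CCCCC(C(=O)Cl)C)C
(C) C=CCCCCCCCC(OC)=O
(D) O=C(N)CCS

[CX3](=O)[OX2H0][#6] describes a carbonyl carbon bonded to an oxygen that is itself bonded to carbon (no H on that O) (an ester).
(A) has a methoxy ether (-OCH3) but the ether oxygen is not adjacent to a C=O carbon.
(B) has a methoxy ether (-OCH3) but the ether oxygen is not adjacent to a C=O carbon.
(C) contains a methyl-ester group (-C(=O)OCH3), which satisfies every atom and bond constraint.
(D) has a primary amide (-C(=O)NH2) but the carbonyl is bonded to N, not to an O-C linkage.
So the answer is (C).

C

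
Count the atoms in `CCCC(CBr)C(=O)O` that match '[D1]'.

4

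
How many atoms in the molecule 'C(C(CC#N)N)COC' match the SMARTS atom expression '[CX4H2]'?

3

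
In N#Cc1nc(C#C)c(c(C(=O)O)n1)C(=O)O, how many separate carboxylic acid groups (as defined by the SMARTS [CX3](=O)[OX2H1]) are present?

2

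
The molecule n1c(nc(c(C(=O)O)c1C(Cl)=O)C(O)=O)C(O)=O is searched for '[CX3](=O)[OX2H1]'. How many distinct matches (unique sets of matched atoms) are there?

3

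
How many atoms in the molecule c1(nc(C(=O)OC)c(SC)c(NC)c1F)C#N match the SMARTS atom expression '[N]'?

Check the 17 heavy atoms by environment: 1× n (aromatic) → no; 5× c (aromatic) → no; 2× N → match; 5× C → no; 1× F → no; 1× S → no; 2× O → no.
That gives 2 matching atoms.

2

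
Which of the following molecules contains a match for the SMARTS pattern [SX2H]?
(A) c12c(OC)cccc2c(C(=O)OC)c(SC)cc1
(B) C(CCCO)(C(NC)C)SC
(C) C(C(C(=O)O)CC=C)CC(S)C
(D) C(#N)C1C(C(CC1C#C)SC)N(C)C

[SX2H] describes an aliphatic sulfur with two connections, one being H (a thiol).
(A) has a methylthio ether (-SCH3) but the sulfur has H0 (bonded to two carbons), not H1.
(B) has a methylthio ether (-SCH3) but the sulfur has H0 (bonded to two carbons), not H1.
(C) contains a thiol (-SH), which satisfies every atom and bond constraint.
(D) has a methylthio ether (-SCH3) but the sulfur has H0 (bonded to two carbons), not H1.
So the answer is (C).

C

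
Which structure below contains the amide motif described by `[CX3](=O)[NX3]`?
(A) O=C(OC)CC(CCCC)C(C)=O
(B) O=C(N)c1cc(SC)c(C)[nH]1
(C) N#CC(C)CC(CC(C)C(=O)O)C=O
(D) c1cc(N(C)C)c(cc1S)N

B

[CX3](=O)[NX3] describes a carbonyl carbon bonded to a trivalent nitrogen (an amide).
(A) has a methyl-ester group (-C(=O)OCH3) but the carbonyl is bonded to O, not to an NX3 nitrogen.
(B) contains a primary amide (-C(=O)NH2), which satisfies every atom and bond constraint.
(C) has a carboxylic acid group (-C(=O)OH) but the carbonyl is bonded to O, not to an NX3 nitrogen.
(D) has a primary amino group (-NH2) but the -NH2 is not attached to a carbonyl carbon.
So the answer is (B).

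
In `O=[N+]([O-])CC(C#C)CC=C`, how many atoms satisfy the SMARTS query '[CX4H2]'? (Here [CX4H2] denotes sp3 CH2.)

2

The query [CX4H2] means: sp3 carbon (X4) with exactly two hydrogens.
Check the 10 heavy atoms by environment: 2× C (H2, X4) → match; 1× C (H1, X4) → no; 1× N (charge +1, H0, X3) → no; 1× O (charge -1, H0, X1) → no; 1× O (H0, X1) → no; 1× C (H0, X2) → no; 1× C (H1, X2) → no; 1× C (H1, X3) → no; 1× C (H2, X3) → no.
That gives 2 matching atoms.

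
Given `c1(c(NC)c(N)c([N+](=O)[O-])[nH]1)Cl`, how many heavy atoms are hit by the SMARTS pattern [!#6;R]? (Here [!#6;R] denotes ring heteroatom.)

1

Check the 12 heavy atoms by environment: 1× n (aromatic, in 5-ring) → match; 4× c (aromatic, in 5-ring) → no; 1× Cl (acyclic) → no; 1× N (charge +1, acyclic) → no; 1× O (charge -1, acyclic) → no; 1× O (acyclic) → no; 2× N (acyclic) → no; 1× C (acyclic) → no.
That gives 1 matching atom.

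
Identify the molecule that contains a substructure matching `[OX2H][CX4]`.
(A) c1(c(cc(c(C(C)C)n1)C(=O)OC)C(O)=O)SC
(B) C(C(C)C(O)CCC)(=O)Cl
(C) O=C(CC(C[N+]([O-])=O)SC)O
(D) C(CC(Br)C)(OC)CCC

[OX2H][CX4] describes a hydroxyl oxygen bound to an sp3 (X4) carbon (an aliphatic alcohol).
(A) has a carboxylic acid group (-C(=O)OH) but the -OH is on a CX3 carbonyl carbon, not a CX4 carbon.
(B) contains a hydroxyl group (-OH), which satisfies every atom and bond constraint.
(C) has a carboxylic acid group (-C(=O)OH) but the -OH is on a CX3 carbonyl carbon, not a CX4 carbon.
(D) has a methoxy ether (-OCH3) but the oxygen has H0 (ether), not H1.
So the answer is (B).

B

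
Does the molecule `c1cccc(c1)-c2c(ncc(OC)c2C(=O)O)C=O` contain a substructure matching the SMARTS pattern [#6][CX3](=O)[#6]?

The pattern [#6][CX3](=O)[#6] describes a carbonyl carbon (no H) flanked by two carbons — a ketone.
The closest candidate here is a carboxylic acid group (-C(=O)OH), but one neighbour of the carbonyl carbon is O, not C. No other fragment satisfies the full query, so there is no match.

No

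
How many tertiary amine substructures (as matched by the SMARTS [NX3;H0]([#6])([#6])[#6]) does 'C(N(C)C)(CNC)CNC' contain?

[NX3;H0]([#6])([#6])[#6] is the SMARTS for a tertiary amine: a trivalent nitrogen with no H, bonded to three carbons.
Exactly one fragment in the molecule meets all constraints, giving 1 match.

1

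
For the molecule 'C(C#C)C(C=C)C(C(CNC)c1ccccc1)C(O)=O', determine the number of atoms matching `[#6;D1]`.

3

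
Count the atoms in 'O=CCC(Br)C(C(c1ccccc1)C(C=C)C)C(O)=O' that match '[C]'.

10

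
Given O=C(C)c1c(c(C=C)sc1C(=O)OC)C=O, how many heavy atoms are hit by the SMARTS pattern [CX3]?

5

The query [CX3] means: C with X3: aliphatic carbon with exactly 3 total connections.
Check the 16 heavy atoms by environment: 1× s (aromatic, X2) → no; 4× c (aromatic, X3) → no; 5× C (X3) → match; 3× O (X1) → no; 1× O (X2) → no; 2× C (X4) → no.
That gives 5 matching atoms.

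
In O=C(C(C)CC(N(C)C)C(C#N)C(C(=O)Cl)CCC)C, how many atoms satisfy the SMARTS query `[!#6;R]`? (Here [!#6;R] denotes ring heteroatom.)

0

The query [!#6;R] means: non-carbon atom that is part of a ring.
Check the 20 heavy atoms by environment: 15× C (acyclic) → no; 2× O (acyclic) → no; 1× Cl (acyclic) → no; 2× N (acyclic) → no.
No environment satisfies the query, so 0 matching atoms.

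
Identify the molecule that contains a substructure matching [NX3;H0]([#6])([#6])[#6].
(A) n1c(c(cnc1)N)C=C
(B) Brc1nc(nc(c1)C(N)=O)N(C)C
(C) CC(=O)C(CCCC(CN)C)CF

B

[NX3;H0]([#6])([#6])[#6] describes a trivalent nitrogen with no H, bonded to three carbons (a tertiary amine).
(A) has a primary amino group (-NH2) but the nitrogen has H2, not H0 with three carbons.
(B) contains a dimethylamino group (-N(CH3)2), which satisfies every atom and bond constraint.
(C) has a primary amino group (-NH2) but the nitrogen has H2, not H0 with three carbons.
So the answer is (B).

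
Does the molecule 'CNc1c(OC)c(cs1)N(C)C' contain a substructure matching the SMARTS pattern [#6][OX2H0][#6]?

Yes

The pattern [#6][OX2H0][#6] describes an aliphatic oxygen bridging two carbons with no H on the oxygen — an ether.
The molecule carries a methoxy ether (-OCH3), whose atoms satisfy every constraint of the query, so the pattern matches.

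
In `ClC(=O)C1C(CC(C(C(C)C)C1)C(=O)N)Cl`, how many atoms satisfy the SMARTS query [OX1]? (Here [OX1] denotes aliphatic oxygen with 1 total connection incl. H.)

The query [OX1] means: aliphatic oxygen with one total connection — typically a carbonyl =O or an oxide.
Check the 16 heavy atoms by environment: 9× C (X4) → no; 2× C (X3) → no; 2× O (X1) → match; 1× N (X3) → no; 2× Cl (X1) → no.
That gives 2 matching atoms.

2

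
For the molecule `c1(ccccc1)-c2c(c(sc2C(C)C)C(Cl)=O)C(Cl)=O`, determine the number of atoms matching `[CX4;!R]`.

3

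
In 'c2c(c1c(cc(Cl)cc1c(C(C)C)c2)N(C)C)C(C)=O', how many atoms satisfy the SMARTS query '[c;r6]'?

The query [c;r6] means: aromatic carbon that belongs to a six-membered ring.
Check the 20 heavy atoms by environment: 10× c (aromatic, in 6-ring) → match; 1× N (acyclic) → no; 7× C (acyclic) → no; 1× O (acyclic) → no; 1× Cl (acyclic) → no.
That gives 10 matching atoms.

10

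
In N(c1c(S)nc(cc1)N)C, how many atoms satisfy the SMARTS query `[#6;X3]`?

Check the 10 heavy atoms by environment: 1× n (aromatic, X2) → no; 5× c (aromatic, X3) → match; 1× S (X2) → no; 2× N (X3) → no; 1× C (X4) → no.
That gives 5 matching atoms.

5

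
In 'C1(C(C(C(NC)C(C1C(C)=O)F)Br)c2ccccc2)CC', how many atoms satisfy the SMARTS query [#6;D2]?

6

The query [#6;D2] means: any carbon bonded to exactly two heavy atoms.
Check the 21 heavy atoms by environment: 7× C (D3) → no; 1× Br (D1) → no; 1× C (D2) → match; 3× C (D1) → no; 1× c (aromatic, D3) → no; 5× c (aromatic, D2) → match; 1× F (D1) → no; 1× O (D1) → no; 1× N (D2) → no.
Summing the matching environments: 1 + 5 = 6 matching atoms.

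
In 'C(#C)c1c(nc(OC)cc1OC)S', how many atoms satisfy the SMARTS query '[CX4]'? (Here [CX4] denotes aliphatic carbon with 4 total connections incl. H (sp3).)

2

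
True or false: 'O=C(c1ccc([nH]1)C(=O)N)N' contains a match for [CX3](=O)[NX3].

True

The pattern [CX3](=O)[NX3] describes a carbonyl carbon bonded to a trivalent nitrogen — an amide.
The molecule carries a primary amide (-C(=O)NH2), whose atoms satisfy every constraint of the query, so the pattern matches.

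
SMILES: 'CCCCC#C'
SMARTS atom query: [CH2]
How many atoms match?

The query [CH2] means: aliphatic carbon with exactly two hydrogens.
Check the 6 heavy atoms by environment: 3× C (H2) → match; 1× C (H0) → no; 1× C (H1) → no; 1× C (H3) → no.
That gives 3 matching atoms.

3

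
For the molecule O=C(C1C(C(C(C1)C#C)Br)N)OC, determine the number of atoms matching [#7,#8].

3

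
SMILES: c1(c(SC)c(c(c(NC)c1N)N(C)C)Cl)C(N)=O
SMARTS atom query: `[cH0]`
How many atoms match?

6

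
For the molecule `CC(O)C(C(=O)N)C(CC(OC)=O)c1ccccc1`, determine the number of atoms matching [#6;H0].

3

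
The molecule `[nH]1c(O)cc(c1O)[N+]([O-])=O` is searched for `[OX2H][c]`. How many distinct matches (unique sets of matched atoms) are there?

[OX2H][c] is the SMARTS for a phenol: a hydroxyl oxygen attached to an aromatic carbon.
The molecule carries 2 separate instances of a hydroxyl group (-OH) meeting every constraint; each maps to a distinct set of atoms, giving 2 matches.

2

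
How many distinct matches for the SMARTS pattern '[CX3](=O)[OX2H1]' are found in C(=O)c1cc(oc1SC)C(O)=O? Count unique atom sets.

1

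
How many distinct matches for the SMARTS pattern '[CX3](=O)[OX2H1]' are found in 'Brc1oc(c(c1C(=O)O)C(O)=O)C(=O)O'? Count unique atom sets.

[CX3](=O)[OX2H1] is the SMARTS for a carboxylic acid: an sp2 carbon double-bonded to O and single-bonded to an -OH oxygen.
The molecule carries 3 separate instances of a carboxylic acid group (-C(=O)OH) meeting every constraint; each maps to a distinct set of atoms, giving 3 matches.

3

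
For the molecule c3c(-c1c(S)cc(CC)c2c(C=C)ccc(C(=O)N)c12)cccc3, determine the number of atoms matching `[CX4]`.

The query [CX4] means: C with X4: aliphatic carbon with exactly 4 total connections (bonds + H).
Check the 24 heavy atoms by environment: 16× c (aromatic, X3) → no; 3× C (X3) → no; 1× O (X1) → no; 1× N (X3) → no; 2× C (X4) → match; 1× S (X2) → no.
That gives 2 matching atoms.

2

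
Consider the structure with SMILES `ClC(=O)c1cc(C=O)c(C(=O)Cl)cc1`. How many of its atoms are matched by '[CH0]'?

2

The query [CH0] means: aliphatic carbon with no attached hydrogen.
Check the 14 heavy atoms by environment: 3× c (aromatic, H1) → no; 3× c (aromatic, H0) → no; 2× C (H0) → match; 3× O (H0) → no; 2× Cl (H0) → no; 1× C (H1) → no.
That gives 2 matching atoms.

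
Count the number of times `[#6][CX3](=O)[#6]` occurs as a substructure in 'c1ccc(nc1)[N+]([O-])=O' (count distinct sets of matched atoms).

0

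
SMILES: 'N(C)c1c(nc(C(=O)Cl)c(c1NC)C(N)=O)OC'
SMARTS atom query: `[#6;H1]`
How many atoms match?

0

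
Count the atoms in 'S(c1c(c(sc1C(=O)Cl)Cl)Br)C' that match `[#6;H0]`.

Check the 12 heavy atoms by environment: 1× s (aromatic, H0) → no; 4× c (aromatic, H0) → match; 2× Cl (H0) → no; 1× S (H0) → no; 1× C (H3) → no; 1× Br (H0) → no; 1× C (H0) → match; 1× O (H0) → no.
Summing the matching environments: 4 + 1 = 5 matching atoms.

5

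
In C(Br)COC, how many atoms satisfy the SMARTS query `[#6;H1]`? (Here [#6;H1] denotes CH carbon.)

0

The query [#6;H1] means: any carbon bearing exactly one hydrogen.
Check the 5 heavy atoms by environment: 2× C (H2) → no; 1× Br (H0) → no; 1× O (H0) → no; 1× C (H3) → no.
No environment satisfies the query, so 0 matching atoms.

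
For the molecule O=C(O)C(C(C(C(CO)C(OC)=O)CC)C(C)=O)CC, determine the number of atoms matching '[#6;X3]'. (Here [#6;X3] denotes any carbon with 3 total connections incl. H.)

3

The query [#6;X3] means: any carbon (aromatic or not) with three total connections.
Check the 20 heavy atoms by environment: 11× C (X4) → no; 3× C (X3) → match; 3× O (X1) → no; 3× O (X2) → no.
That gives 3 matching atoms.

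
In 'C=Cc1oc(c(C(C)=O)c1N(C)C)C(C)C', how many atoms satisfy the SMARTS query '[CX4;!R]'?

The query [CX4;!R] means: aliphatic carbon with four total connections, not in a ring.
Check the 16 heavy atoms by environment: 1× o (aromatic, X2, in 5-ring) → no; 4× c (aromatic, X3, in 5-ring) → no; 6× C (X4, acyclic) → match; 3× C (X3, acyclic) → no; 1× O (X1, acyclic) → no; 1× N (X3, acyclic) → no.
That gives 6 matching atoms.

6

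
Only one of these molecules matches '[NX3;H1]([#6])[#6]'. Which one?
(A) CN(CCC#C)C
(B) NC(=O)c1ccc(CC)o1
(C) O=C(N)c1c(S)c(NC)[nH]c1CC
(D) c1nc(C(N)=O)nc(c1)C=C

[NX3;H1]([#6])[#6] describes a trivalent nitrogen with one H, bonded to two carbons (a secondary amine).
(A) has a dimethylamino group (-N(CH3)2) but the nitrogen has H0, not H1.
(B) has a primary amide (-C(=O)NH2) but the -C(=O)NH2 nitrogen has H2, not H1.
(C) contains an N-methylamino group (-NHCH3), which satisfies every atom and bond constraint.
(D) has a primary amide (-C(=O)NH2) but the -C(=O)NH2 nitrogen has H2, not H1.
So the answer is (C).

C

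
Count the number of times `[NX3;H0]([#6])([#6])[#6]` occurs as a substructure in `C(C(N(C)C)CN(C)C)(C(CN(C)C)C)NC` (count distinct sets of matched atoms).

[NX3;H0]([#6])([#6])[#6] is the SMARTS for a tertiary amine: a trivalent nitrogen with no H, bonded to three carbons.
The molecule carries 3 separate instances of a dimethylamino group (-N(CH3)2) meeting every constraint; each maps to a distinct set of atoms, giving 3 matches.

3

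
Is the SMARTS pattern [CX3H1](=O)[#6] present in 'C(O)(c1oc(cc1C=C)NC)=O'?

No

The pattern [CX3H1](=O)[#6] describes an sp2 carbon with one H, double-bonded to O and single-bonded to carbon — an aldehyde.
The closest candidate here is a carboxylic acid group (-C(=O)OH), but the carbonyl carbon has H0 and is bonded to O, not H1. No other fragment satisfies the full query, so there is no match.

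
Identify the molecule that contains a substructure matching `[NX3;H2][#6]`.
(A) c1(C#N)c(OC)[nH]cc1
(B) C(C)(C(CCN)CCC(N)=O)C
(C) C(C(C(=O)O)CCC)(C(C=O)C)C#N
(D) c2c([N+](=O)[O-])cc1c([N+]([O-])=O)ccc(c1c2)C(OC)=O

B

[NX3;H2][#6] describes a trivalent nitrogen with two H attached to carbon (a primary amine).
(A) has a nitrile (-C#N) but the nitrogen is NX1 (triple-bonded), not NX3 with two H.
(B) contains a primary amino group (-NH2), which satisfies every atom and bond constraint.
(C) has a nitrile (-C#N) but the nitrogen is NX1 (triple-bonded), not NX3 with two H.
(D) has a nitro group (-[N+](=O)[O-]) but the nitrogen is [N+] with no H, not NX3H2.
So the answer is (B).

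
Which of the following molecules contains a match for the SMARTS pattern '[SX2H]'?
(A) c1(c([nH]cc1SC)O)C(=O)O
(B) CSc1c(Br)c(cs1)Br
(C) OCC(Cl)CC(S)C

C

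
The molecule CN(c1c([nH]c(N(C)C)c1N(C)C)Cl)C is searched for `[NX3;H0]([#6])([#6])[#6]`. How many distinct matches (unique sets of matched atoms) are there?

3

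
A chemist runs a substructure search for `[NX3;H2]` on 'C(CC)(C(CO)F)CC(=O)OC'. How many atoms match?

Check the 12 heavy atoms by environment: 3× C (H2, X4) → no; 2× C (H1, X4) → no; 1× C (H0, X3) → no; 1× O (H0, X1) → no; 1× O (H0, X2) → no; 2× C (H3, X4) → no; 1× F (H0, X1) → no; 1× O (H1, X2) → no.
No environment satisfies the query, so 0 matching atoms.

0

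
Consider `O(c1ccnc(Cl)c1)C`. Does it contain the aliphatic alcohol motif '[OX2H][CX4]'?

No

The pattern [OX2H][CX4] describes a hydroxyl oxygen bound to an sp3 (X4) carbon — an aliphatic alcohol.
The closest candidate here is a methoxy ether (-OCH3), but the oxygen has H0 (ether), not H1. No other fragment satisfies the full query, so there is no match.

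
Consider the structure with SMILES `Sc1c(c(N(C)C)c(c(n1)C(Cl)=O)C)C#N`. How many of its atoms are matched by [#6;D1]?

3

The query [#6;D1] means: carbon bonded to exactly one heavy atom.
Check the 16 heavy atoms by environment: 1× n (aromatic, D2) → no; 5× c (aromatic, D3) → no; 1× S (D1) → no; 1× C (D3) → no; 1× O (D1) → no; 1× Cl (D1) → no; 3× C (D1) → match; 1× C (D2) → no; 1× N (D1) → no; 1× N (D3) → no.
That gives 3 matching atoms.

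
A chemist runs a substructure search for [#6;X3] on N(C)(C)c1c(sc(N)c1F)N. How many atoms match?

4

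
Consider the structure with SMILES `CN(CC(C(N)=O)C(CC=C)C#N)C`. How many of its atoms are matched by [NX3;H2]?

1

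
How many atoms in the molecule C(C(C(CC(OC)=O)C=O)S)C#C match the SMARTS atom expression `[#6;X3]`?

2

The query [#6;X3] means: any carbon (aromatic or not) with three total connections.
Check the 13 heavy atoms by environment: 5× C (X4) → no; 1× S (X2) → no; 2× C (X3) → match; 2× O (X1) → no; 1× O (X2) → no; 2× C (X2) → no.
That gives 2 matching atoms.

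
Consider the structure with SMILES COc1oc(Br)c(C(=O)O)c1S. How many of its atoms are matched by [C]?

2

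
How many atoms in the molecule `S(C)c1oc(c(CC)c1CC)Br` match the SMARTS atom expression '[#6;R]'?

Check the 12 heavy atoms by environment: 1× o (aromatic, in 5-ring) → no; 4× c (aromatic, in 5-ring) → match; 1× S (acyclic) → no; 5× C (acyclic) → no; 1× Br (acyclic) → no.
That gives 4 matching atoms.

4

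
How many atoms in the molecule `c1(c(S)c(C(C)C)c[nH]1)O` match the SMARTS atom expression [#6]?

The query [#6] means: #6 matches any atom with atomic number 6 (carbon, aromatic or aliphatic).
Check the 10 heavy atoms by environment: 1× n (aromatic) → no; 4× c (aromatic) → match; 3× C → match; 1× S → no; 1× O → no.
Summing the matching environments: 4 + 3 = 7 matching atoms.

7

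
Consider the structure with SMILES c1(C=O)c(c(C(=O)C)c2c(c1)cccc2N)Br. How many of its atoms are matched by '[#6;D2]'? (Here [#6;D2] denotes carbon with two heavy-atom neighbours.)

5

Check the 17 heavy atoms by environment: 6× c (aromatic, D3) → no; 4× c (aromatic, D2) → match; 1× C (D2) → match; 2× O (D1) → no; 1× C (D3) → no; 1× C (D1) → no; 1× N (D1) → no; 1× Br (D1) → no.
Summing the matching environments: 4 + 1 = 5 matching atoms.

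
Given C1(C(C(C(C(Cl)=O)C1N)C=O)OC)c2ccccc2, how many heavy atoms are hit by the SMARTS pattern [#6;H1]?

The query [#6;H1] means: any carbon bearing exactly one hydrogen.
Check the 19 heavy atoms by environment: 6× C (H1) → match; 1× C (H0) → no; 3× O (H0) → no; 1× Cl (H0) → no; 1× C (H3) → no; 1× N (H2) → no; 1× c (aromatic, H0) → no; 5× c (aromatic, H1) → match.
Summing the matching environments: 6 + 5 = 11 matching atoms.

11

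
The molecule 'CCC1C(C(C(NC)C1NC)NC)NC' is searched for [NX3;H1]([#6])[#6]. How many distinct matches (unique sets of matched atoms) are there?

[NX3;H1]([#6])[#6] is the SMARTS for a secondary amine: a trivalent nitrogen with one H, bonded to two carbons.
The molecule carries 4 separate instances of an N-methylamino group (-NHCH3) meeting every constraint; each maps to a distinct set of atoms, giving 4 matches.

4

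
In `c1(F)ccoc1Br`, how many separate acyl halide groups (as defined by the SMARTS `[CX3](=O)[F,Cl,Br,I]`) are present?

0

[CX3](=O)[F,Cl,Br,I] is the SMARTS for an acyl halide: a carbonyl carbon bonded to a halogen.
No fragment in the molecule satisfies every constraint, giving 0 matches.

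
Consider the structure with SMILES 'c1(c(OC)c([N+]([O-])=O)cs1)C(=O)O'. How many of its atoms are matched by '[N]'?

1

Check the 13 heavy atoms by environment: 1× s (aromatic) → no; 4× c (aromatic) → no; 2× C → no; 4× O → no; 1× N (charge +1) → match; 1× O (charge -1) → no.
That gives 1 matching atom.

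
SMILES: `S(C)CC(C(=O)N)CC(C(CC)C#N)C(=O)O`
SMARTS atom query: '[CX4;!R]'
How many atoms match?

The query [CX4;!R] means: aliphatic carbon with four total connections, not in a ring.
Check the 17 heavy atoms by environment: 8× C (X4, acyclic) → match; 2× C (X3, acyclic) → no; 2× O (X1, acyclic) → no; 1× N (X3, acyclic) → no; 1× O (X2, acyclic) → no; 1× S (X2, acyclic) → no; 1× C (X2, acyclic) → no; 1× N (X1, acyclic) → no.
That gives 8 matching atoms.

8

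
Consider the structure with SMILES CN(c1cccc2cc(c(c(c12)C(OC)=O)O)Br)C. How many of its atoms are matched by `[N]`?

1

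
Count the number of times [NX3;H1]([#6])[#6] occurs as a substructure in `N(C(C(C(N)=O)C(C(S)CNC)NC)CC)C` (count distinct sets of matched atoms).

[NX3;H1]([#6])[#6] is the SMARTS for a secondary amine: a trivalent nitrogen with one H, bonded to two carbons.
The molecule carries 3 separate instances of an N-methylamino group (-NHCH3) meeting every constraint; each maps to a distinct set of atoms, giving 3 matches.

3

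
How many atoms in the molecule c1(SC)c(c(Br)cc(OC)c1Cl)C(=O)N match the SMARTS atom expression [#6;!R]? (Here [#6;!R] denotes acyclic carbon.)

The query [#6;!R] means: carbon not in any ring.
Check the 15 heavy atoms by environment: 6× c (aromatic, in 6-ring) → no; 2× O (acyclic) → no; 3× C (acyclic) → match; 1× Br (acyclic) → no; 1× N (acyclic) → no; 1× Cl (acyclic) → no; 1× S (acyclic) → no.
That gives 3 matching atoms.

3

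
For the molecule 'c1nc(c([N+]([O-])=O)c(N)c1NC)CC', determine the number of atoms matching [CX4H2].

1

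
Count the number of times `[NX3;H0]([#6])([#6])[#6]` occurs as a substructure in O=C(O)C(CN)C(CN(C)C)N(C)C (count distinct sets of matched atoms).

[NX3;H0]([#6])([#6])[#6] is the SMARTS for a tertiary amine: a trivalent nitrogen with no H, bonded to three carbons.
The molecule carries 2 separate instances of a dimethylamino group (-N(CH3)2) meeting every constraint; each maps to a distinct set of atoms, giving 2 matches.

2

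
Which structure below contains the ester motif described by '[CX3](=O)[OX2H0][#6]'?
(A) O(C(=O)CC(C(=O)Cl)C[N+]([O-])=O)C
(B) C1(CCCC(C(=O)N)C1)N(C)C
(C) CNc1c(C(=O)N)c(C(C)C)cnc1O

A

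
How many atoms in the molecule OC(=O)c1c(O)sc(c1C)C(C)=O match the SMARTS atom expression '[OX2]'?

2

The query [OX2] means: aliphatic oxygen with two total connections — ether, hydroxyl, or ester single-bond O.
Check the 13 heavy atoms by environment: 1× s (aromatic, X2) → no; 4× c (aromatic, X3) → no; 2× C (X3) → no; 2× O (X1) → no; 2× O (X2) → match; 2× C (X4) → no.
That gives 2 matching atoms.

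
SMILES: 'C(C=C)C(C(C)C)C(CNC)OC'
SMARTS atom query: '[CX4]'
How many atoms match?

9

Check the 13 heavy atoms by environment: 9× C (X4) → match; 1× O (X2) → no; 1× N (X3) → no; 2× C (X3) → no.
That gives 9 matching atoms.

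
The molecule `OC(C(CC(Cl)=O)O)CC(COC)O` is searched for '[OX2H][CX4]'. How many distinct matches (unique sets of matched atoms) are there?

[OX2H][CX4] is the SMARTS for an aliphatic alcohol: a hydroxyl oxygen bound to an sp3 (X4) carbon.
The molecule carries 3 separate instances of a hydroxyl group (-OH) meeting every constraint; each maps to a distinct set of atoms, giving 3 matches.

3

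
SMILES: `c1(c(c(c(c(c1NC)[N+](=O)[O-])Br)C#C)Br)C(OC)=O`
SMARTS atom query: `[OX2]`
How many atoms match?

1

The query [OX2] means: aliphatic oxygen with two total connections — ether, hydroxyl, or ester single-bond O.
Check the 19 heavy atoms by environment: 6× c (aromatic, X3) → no; 1× N (charge +1, X3) → no; 1× O (charge -1, X1) → no; 2× O (X1) → no; 1× C (X3) → no; 1× O (X2) → match; 2× C (X4) → no; 2× Br (X1) → no; 1× N (X3) → no; 2× C (X2) → no.
That gives 1 matching atom.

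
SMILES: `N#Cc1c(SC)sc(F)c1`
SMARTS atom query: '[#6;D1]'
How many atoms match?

1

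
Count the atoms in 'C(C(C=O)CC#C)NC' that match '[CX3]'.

1

The query [CX3] means: C with X3: aliphatic carbon with exactly 3 total connections.
Check the 9 heavy atoms by environment: 4× C (X4) → no; 1× N (X3) → no; 1× C (X3) → match; 1× O (X1) → no; 2× C (X2) → no.
That gives 1 matching atom.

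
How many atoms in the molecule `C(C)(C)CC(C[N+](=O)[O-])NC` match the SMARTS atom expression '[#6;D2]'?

2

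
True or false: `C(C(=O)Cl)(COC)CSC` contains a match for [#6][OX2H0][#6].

The pattern [#6][OX2H0][#6] describes an aliphatic oxygen bridging two carbons with no H on the oxygen — an ether.
The molecule carries a methoxy ether (-OCH3), whose atoms satisfy every constraint of the query, so the pattern matches.

True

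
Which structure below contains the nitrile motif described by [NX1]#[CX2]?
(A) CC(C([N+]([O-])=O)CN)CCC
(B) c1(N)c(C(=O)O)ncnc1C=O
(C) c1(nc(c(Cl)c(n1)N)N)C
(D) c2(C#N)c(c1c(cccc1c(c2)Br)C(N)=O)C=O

D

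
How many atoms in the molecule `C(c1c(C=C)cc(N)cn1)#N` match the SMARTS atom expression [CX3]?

The query [CX3] means: C with X3: aliphatic carbon with exactly 3 total connections.
Check the 11 heavy atoms by environment: 1× n (aromatic, X2) → no; 5× c (aromatic, X3) → no; 2× C (X3) → match; 1× C (X2) → no; 1× N (X1) → no; 1× N (X3) → no.
That gives 2 matching atoms.

2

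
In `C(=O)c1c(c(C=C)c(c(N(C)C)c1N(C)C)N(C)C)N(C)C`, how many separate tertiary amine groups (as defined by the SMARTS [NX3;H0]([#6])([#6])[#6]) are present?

4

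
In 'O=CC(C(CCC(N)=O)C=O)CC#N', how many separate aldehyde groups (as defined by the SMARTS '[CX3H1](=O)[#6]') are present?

2

[CX3H1](=O)[#6] is the SMARTS for an aldehyde: an sp2 carbon with one H, double-bonded to O and single-bonded to carbon.
The molecule carries 2 separate instances of an aldehyde (-CHO) meeting every constraint; each maps to a distinct set of atoms, giving 2 matches.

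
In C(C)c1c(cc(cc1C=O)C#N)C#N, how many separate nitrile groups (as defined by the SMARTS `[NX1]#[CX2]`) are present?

2

[NX1]#[CX2] is the SMARTS for a nitrile: a nitrogen triple-bonded to a two-connected carbon.
The molecule carries 2 separate instances of a nitrile (-C#N) meeting every constraint; each maps to a distinct set of atoms, giving 2 matches.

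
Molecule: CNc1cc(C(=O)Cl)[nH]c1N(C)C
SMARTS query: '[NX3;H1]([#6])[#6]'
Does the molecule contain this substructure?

Yes

The pattern [NX3;H1]([#6])[#6] describes a trivalent nitrogen with one H, bonded to two carbons — a secondary amine.
The molecule carries an N-methylamino group (-NHCH3), whose atoms satisfy every constraint of the query, so the pattern matches.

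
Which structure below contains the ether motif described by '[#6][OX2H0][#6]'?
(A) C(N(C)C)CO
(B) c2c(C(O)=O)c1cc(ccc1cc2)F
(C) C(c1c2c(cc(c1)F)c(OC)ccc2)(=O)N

C

[#6][OX2H0][#6] describes an aliphatic oxygen bridging two carbons with no H on the oxygen (an ether).
(A) has a hydroxyl group (-OH) but the oxygen has H1, not H0 bridging two carbons.
(B) has a carboxylic acid group (-C(=O)OH) but the -OH oxygen has H1; the =O is OX1, not OX2.
(C) contains a methoxy ether (-OCH3), which satisfies every atom and bond constraint.
So the answer is (C).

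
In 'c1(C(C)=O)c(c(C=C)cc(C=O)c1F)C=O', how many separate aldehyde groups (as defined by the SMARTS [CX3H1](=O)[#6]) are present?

2

[CX3H1](=O)[#6] is the SMARTS for an aldehyde: an sp2 carbon with one H, double-bonded to O and single-bonded to carbon.
The molecule carries 2 separate instances of an aldehyde (-CHO) meeting every constraint; each maps to a distinct set of atoms, giving 2 matches.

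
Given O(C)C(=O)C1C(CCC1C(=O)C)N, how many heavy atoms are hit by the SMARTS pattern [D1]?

The query [D1] means: atom with exactly one heavy-atom neighbour (degree 1).
Check the 13 heavy atoms by environment: 2× C (D2) → no; 5× C (D3) → no; 2× O (D1) → match; 1× O (D2) → no; 2× C (D1) → match; 1× N (D1) → match.
Summing the matching environments: 2 + 2 + 1 = 5 matching atoms.

5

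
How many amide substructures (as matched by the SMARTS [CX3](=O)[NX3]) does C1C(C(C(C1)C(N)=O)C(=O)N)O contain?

2

[CX3](=O)[NX3] is the SMARTS for an amide: a carbonyl carbon bonded to a trivalent nitrogen.
The molecule carries 2 separate instances of a primary amide (-C(=O)NH2) meeting every constraint; each maps to a distinct set of atoms, giving 2 matches.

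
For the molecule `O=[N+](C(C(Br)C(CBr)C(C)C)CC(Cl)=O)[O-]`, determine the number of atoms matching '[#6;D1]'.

2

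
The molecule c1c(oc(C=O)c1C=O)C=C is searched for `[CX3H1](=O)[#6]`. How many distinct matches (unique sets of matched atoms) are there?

[CX3H1](=O)[#6] is the SMARTS for an aldehyde: an sp2 carbon with one H, double-bonded to O and single-bonded to carbon.
The molecule carries 2 separate instances of an aldehyde (-CHO) meeting every constraint; each maps to a distinct set of atoms, giving 2 matches.

2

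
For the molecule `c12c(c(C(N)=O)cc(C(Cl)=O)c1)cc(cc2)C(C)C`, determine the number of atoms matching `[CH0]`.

2

The query [CH0] means: aliphatic carbon with no attached hydrogen.
Check the 19 heavy atoms by environment: 5× c (aromatic, H0) → no; 5× c (aromatic, H1) → no; 2× C (H0) → match; 2× O (H0) → no; 1× Cl (H0) → no; 1× C (H1) → no; 2× C (H3) → no; 1× N (H2) → no.
That gives 2 matching atoms.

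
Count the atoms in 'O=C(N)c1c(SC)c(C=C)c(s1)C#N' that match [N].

2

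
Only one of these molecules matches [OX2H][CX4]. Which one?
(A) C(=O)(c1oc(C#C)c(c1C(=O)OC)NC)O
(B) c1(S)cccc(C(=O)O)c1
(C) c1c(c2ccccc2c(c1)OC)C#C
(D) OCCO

[OX2H][CX4] describes a hydroxyl oxygen bound to an sp3 (X4) carbon (an aliphatic alcohol).
(A) has a carboxylic acid group (-C(=O)OH) but the -OH is on a CX3 carbonyl carbon, not a CX4 carbon.
(B) has a carboxylic acid group (-C(=O)OH) but the -OH is on a CX3 carbonyl carbon, not a CX4 carbon.
(C) has a methoxy ether (-OCH3) but the oxygen has H0 (ether), not H1.
(D) contains a hydroxyl group (-OH), which satisfies every atom and bond constraint.
So the answer is (D).

D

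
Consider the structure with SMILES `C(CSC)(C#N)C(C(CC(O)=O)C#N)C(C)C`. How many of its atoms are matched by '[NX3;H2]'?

The query [NX3;H2] means: aliphatic N with 3 total connections, two of them H — an -NH2 nitrogen (amine or amide).
Check the 17 heavy atoms by environment: 2× C (H2, X4) → no; 4× C (H1, X4) → no; 1× S (H0, X2) → no; 3× C (H3, X4) → no; 1× C (H0, X3) → no; 1× O (H0, X1) → no; 1× O (H1, X2) → no; 2× C (H0, X2) → no; 2× N (H0, X1) → no.
No environment satisfies the query, so 0 matching atoms.

0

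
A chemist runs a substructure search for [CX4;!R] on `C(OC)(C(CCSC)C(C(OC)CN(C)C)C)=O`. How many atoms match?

12

The query [CX4;!R] means: aliphatic carbon with four total connections, not in a ring.
Check the 18 heavy atoms by environment: 12× C (X4, acyclic) → match; 1× C (X3, acyclic) → no; 1× O (X1, acyclic) → no; 2× O (X2, acyclic) → no; 1× N (X3, acyclic) → no; 1× S (X2, acyclic) → no.
That gives 12 matching atoms.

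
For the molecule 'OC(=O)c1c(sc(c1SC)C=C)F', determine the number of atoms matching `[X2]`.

The query [X2] means: any atom with exactly two total connections (bonds + H).
Check the 13 heavy atoms by environment: 1× s (aromatic, X2) → match; 4× c (aromatic, X3) → no; 3× C (X3) → no; 1× O (X1) → no; 1× O (X2) → match; 1× F (X1) → no; 1× S (X2) → match; 1× C (X4) → no.
Summing the matching environments: 1 + 1 + 1 = 3 matching atoms.

3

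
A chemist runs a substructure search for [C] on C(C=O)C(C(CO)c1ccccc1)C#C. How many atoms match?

7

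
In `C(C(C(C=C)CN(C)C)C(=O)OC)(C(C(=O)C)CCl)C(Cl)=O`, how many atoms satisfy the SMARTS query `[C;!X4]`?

The query [C;!X4] means: aliphatic carbon that does not have four total connections.
Check the 22 heavy atoms by environment: 10× C (X4) → no; 5× C (X3) → match; 3× O (X1) → no; 2× Cl (X1) → no; 1× O (X2) → no; 1× N (X3) → no.
That gives 5 matching atoms.

5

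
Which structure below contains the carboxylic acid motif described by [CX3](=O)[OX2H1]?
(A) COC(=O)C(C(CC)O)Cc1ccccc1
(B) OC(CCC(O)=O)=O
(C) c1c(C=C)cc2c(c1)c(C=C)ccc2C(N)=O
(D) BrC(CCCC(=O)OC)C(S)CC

B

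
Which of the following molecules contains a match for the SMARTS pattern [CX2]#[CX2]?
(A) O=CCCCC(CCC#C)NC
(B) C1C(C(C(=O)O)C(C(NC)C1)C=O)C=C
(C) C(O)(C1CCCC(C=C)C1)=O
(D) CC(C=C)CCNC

A

[CX2]#[CX2] describes a carbon-carbon triple bond (an alkyne).
(A) contains an ethynyl group (-C#CH), which satisfies every atom and bond constraint.
(B) has a vinyl group (-CH=CH2) but the C=C is a double bond; both carbons are CX3, not CX2.
(C) has a vinyl group (-CH=CH2) but the C=C is a double bond; both carbons are CX3, not CX2.
(D) has a vinyl group (-CH=CH2) but the C=C is a double bond; both carbons are CX3, not CX2.
So the answer is (A).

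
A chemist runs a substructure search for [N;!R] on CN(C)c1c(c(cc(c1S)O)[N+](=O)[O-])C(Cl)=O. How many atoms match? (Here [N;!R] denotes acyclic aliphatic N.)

2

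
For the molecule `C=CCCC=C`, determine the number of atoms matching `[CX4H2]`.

2

The query [CX4H2] means: sp3 carbon (X4) with exactly two hydrogens.
Check the 6 heavy atoms by environment: 2× C (H2, X4) → match; 2× C (H1, X3) → no; 2× C (H2, X3) → no.
That gives 2 matching atoms.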